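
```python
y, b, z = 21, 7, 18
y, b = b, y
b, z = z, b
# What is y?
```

Trace (tracking y):
y, b, z = (21, 7, 18)  # -> y = 21, b = 7, z = 18
y, b = (b, y)  # -> y = 7, b = 21
b, z = (z, b)  # -> b = 18, z = 21

Answer: 7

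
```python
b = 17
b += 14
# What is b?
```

Trace (tracking b):
b = 17  # -> b = 17
b += 14  # -> b = 31

Answer: 31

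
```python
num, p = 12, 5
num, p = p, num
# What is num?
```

Trace (tracking num):
num, p = (12, 5)  # -> num = 12, p = 5
num, p = (p, num)  # -> num = 5, p = 12

Answer: 5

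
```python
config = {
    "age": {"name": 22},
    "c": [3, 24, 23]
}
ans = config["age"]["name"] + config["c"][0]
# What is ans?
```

Trace (tracking ans):
config = {'age': {'name': 22}, 'c': [3, 24, 23]}  # -> config = {'age': {'name': 22}, 'c': [3, 24, 23]}
ans = config['age']['name'] + config['c'][0]  # -> ans = 25

Answer: 25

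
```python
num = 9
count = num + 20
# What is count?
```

Trace (tracking count):
num = 9  # -> num = 9
count = num + 20  # -> count = 29

Answer: 29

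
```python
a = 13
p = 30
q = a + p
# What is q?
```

Trace (tracking q):
a = 13  # -> a = 13
p = 30  # -> p = 30
q = a + p  # -> q = 43

Answer: 43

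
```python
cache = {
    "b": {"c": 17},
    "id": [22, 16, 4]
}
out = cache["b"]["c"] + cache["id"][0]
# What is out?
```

Answer: 39

Derivation:
Trace (tracking out):
cache = {'b': {'c': 17}, 'id': [22, 16, 4]}  # -> cache = {'b': {'c': 17}, 'id': [22, 16, 4]}
out = cache['b']['c'] + cache['id'][0]  # -> out = 39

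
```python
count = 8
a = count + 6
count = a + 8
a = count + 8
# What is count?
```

Answer: 22

Derivation:
Trace (tracking count):
count = 8  # -> count = 8
a = count + 6  # -> a = 14
count = a + 8  # -> count = 22
a = count + 8  # -> a = 30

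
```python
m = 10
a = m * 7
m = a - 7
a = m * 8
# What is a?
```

Trace (tracking a):
m = 10  # -> m = 10
a = m * 7  # -> a = 70
m = a - 7  # -> m = 63
a = m * 8  # -> a = 504

Answer: 504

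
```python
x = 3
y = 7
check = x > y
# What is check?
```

Answer: False

Derivation:
Trace (tracking check):
x = 3  # -> x = 3
y = 7  # -> y = 7
check = x > y  # -> check = False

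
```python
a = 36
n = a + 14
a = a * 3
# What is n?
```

Trace (tracking n):
a = 36  # -> a = 36
n = a + 14  # -> n = 50
a = a * 3  # -> a = 108

Answer: 50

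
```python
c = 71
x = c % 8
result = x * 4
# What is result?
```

Trace (tracking result):
c = 71  # -> c = 71
x = c % 8  # -> x = 7
result = x * 4  # -> result = 28

Answer: 28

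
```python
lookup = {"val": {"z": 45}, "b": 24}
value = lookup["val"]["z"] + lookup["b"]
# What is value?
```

Trace (tracking value):
lookup = {'val': {'z': 45}, 'b': 24}  # -> lookup = {'val': {'z': 45}, 'b': 24}
value = lookup['val']['z'] + lookup['b']  # -> value = 69

Answer: 69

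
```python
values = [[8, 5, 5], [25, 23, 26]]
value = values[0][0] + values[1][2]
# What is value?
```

Trace (tracking value):
values = [[8, 5, 5], [25, 23, 26]]  # -> values = [[8, 5, 5], [25, 23, 26]]
value = values[0][0] + values[1][2]  # -> value = 34

Answer: 34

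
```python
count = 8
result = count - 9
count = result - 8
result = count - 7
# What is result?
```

Answer: -16

Derivation:
Trace (tracking result):
count = 8  # -> count = 8
result = count - 9  # -> result = -1
count = result - 8  # -> count = -9
result = count - 7  # -> result = -16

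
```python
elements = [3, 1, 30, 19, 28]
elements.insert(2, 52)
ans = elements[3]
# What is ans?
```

Trace (tracking ans):
elements = [3, 1, 30, 19, 28]  # -> elements = [3, 1, 30, 19, 28]
elements.insert(2, 52)  # -> elements = [3, 1, 52, 30, 19, 28]
ans = elements[3]  # -> ans = 30

Answer: 30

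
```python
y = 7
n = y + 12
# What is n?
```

Answer: 19

Derivation:
Trace (tracking n):
y = 7  # -> y = 7
n = y + 12  # -> n = 19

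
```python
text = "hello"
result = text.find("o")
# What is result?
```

Answer: 4

Derivation:
Trace (tracking result):
text = 'hello'  # -> text = 'hello'
result = text.find('o')  # -> result = 4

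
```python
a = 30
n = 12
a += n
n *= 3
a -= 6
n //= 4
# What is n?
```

Answer: 9

Derivation:
Trace (tracking n):
a = 30  # -> a = 30
n = 12  # -> n = 12
a += n  # -> a = 42
n *= 3  # -> n = 36
a -= 6  # -> a = 36
n //= 4  # -> n = 9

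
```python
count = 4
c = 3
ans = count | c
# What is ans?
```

Trace (tracking ans):
count = 4  # -> count = 4
c = 3  # -> c = 3
ans = count | c  # -> ans = 7

Answer: 7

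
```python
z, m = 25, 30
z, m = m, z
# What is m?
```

Answer: 25

Derivation:
Trace (tracking m):
z, m = (25, 30)  # -> z = 25, m = 30
z, m = (m, z)  # -> z = 30, m = 25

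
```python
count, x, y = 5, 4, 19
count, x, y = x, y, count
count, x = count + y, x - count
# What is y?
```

Answer: 5

Derivation:
Trace (tracking y):
count, x, y = (5, 4, 19)  # -> count = 5, x = 4, y = 19
count, x, y = (x, y, count)  # -> count = 4, x = 19, y = 5
count, x = (count + y, x - count)  # -> count = 9, x = 15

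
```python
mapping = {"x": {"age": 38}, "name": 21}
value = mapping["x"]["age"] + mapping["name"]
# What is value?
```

Answer: 59

Derivation:
Trace (tracking value):
mapping = {'x': {'age': 38}, 'name': 21}  # -> mapping = {'x': {'age': 38}, 'name': 21}
value = mapping['x']['age'] + mapping['name']  # -> value = 59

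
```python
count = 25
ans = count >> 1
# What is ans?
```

Answer: 12

Derivation:
Trace (tracking ans):
count = 25  # -> count = 25
ans = count >> 1  # -> ans = 12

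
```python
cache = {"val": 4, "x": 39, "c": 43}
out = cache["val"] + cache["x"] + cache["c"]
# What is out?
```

Trace (tracking out):
cache = {'val': 4, 'x': 39, 'c': 43}  # -> cache = {'val': 4, 'x': 39, 'c': 43}
out = cache['val'] + cache['x'] + cache['c']  # -> out = 86

Answer: 86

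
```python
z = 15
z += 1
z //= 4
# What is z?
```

Trace (tracking z):
z = 15  # -> z = 15
z += 1  # -> z = 16
z //= 4  # -> z = 4

Answer: 4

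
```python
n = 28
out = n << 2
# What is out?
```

Answer: 112

Derivation:
Trace (tracking out):
n = 28  # -> n = 28
out = n << 2  # -> out = 112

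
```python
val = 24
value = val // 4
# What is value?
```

Answer: 6

Derivation:
Trace (tracking value):
val = 24  # -> val = 24
value = val // 4  # -> value = 6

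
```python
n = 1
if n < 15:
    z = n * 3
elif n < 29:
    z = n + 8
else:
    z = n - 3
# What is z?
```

Answer: 3

Derivation:
Trace (tracking z):
n = 1  # -> n = 1
if n < 15:  # condition is True
    z = n * 3  # -> z = 3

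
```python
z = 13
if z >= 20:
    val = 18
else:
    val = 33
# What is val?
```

Trace (tracking val):
z = 13  # -> z = 13
if z >= 20:  # condition is False
else:
    val = 33  # -> val = 33

Answer: 33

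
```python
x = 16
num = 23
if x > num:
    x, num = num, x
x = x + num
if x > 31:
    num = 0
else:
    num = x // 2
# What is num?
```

Trace (tracking num):
x = 16  # -> x = 16
num = 23  # -> num = 23
if x > num:  # condition is False
x = x + num  # -> x = 39
if x > 31:  # condition is True
    num = 0  # -> num = 0

Answer: 0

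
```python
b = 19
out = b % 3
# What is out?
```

Trace (tracking out):
b = 19  # -> b = 19
out = b % 3  # -> out = 1

Answer: 1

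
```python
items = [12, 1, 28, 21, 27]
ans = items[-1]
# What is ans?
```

Trace (tracking ans):
items = [12, 1, 28, 21, 27]  # -> items = [12, 1, 28, 21, 27]
ans = items[-1]  # -> ans = 27

Answer: 27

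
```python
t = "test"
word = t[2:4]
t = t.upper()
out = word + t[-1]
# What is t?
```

Trace (tracking t):
t = 'test'  # -> t = 'test'
word = t[2:4]  # -> word = 'st'
t = t.upper()  # -> t = 'TEST'
out = word + t[-1]  # -> out = 'stT'

Answer: 'TEST'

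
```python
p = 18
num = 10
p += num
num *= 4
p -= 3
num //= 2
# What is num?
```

Answer: 20

Derivation:
Trace (tracking num):
p = 18  # -> p = 18
num = 10  # -> num = 10
p += num  # -> p = 28
num *= 4  # -> num = 40
p -= 3  # -> p = 25
num //= 2  # -> num = 20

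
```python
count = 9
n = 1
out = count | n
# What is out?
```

Answer: 9

Derivation:
Trace (tracking out):
count = 9  # -> count = 9
n = 1  # -> n = 1
out = count | n  # -> out = 9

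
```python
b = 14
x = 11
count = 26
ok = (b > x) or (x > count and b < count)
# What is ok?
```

Answer: True

Derivation:
Trace (tracking ok):
b = 14  # -> b = 14
x = 11  # -> x = 11
count = 26  # -> count = 26
ok = b > x or (x > count and b < count)  # -> ok = True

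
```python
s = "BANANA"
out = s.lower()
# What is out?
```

Answer: 'banana'

Derivation:
Trace (tracking out):
s = 'BANANA'  # -> s = 'BANANA'
out = s.lower()  # -> out = 'banana'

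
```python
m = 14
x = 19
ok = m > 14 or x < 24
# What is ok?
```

Trace (tracking ok):
m = 14  # -> m = 14
x = 19  # -> x = 19
ok = m > 14 or x < 24  # -> ok = True

Answer: True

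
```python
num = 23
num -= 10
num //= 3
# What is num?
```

Answer: 4

Derivation:
Trace (tracking num):
num = 23  # -> num = 23
num -= 10  # -> num = 13
num //= 3  # -> num = 4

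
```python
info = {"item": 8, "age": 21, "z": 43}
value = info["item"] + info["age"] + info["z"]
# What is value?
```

Trace (tracking value):
info = {'item': 8, 'age': 21, 'z': 43}  # -> info = {'item': 8, 'age': 21, 'z': 43}
value = info['item'] + info['age'] + info['z']  # -> value = 72

Answer: 72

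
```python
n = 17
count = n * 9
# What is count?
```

Answer: 153

Derivation:
Trace (tracking count):
n = 17  # -> n = 17
count = n * 9  # -> count = 153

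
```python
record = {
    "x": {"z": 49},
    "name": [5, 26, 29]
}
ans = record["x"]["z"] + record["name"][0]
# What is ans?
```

Trace (tracking ans):
record = {'x': {'z': 49}, 'name': [5, 26, 29]}  # -> record = {'x': {'z': 49}, 'name': [5, 26, 29]}
ans = record['x']['z'] + record['name'][0]  # -> ans = 54

Answer: 54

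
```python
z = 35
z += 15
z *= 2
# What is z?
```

Trace (tracking z):
z = 35  # -> z = 35
z += 15  # -> z = 50
z *= 2  # -> z = 100

Answer: 100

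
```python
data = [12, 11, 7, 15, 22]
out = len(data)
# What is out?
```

Answer: 5

Derivation:
Trace (tracking out):
data = [12, 11, 7, 15, 22]  # -> data = [12, 11, 7, 15, 22]
out = len(data)  # -> out = 5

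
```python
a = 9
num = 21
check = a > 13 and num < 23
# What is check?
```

Trace (tracking check):
a = 9  # -> a = 9
num = 21  # -> num = 21
check = a > 13 and num < 23  # -> check = False

Answer: False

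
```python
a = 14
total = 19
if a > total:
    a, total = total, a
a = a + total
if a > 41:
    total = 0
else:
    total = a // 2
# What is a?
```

Answer: 33

Derivation:
Trace (tracking a):
a = 14  # -> a = 14
total = 19  # -> total = 19
if a > total:  # condition is False
a = a + total  # -> a = 33
if a > 41:  # condition is False
else:
    total = a // 2  # -> total = 16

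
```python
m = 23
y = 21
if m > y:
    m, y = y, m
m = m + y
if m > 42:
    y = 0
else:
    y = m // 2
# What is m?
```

Trace (tracking m):
m = 23  # -> m = 23
y = 21  # -> y = 21
if m > y:  # condition is True
    m, y = (y, m)  # -> m = 21, y = 23
m = m + y  # -> m = 44
if m > 42:  # condition is True
    y = 0  # -> y = 0

Answer: 44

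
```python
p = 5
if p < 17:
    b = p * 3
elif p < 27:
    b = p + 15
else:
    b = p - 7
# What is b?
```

Trace (tracking b):
p = 5  # -> p = 5
if p < 17:  # condition is True
    b = p * 3  # -> b = 15

Answer: 15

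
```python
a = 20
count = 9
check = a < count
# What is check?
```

Trace (tracking check):
a = 20  # -> a = 20
count = 9  # -> count = 9
check = a < count  # -> check = False

Answer: False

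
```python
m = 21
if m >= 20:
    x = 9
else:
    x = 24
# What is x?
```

Answer: 9

Derivation:
Trace (tracking x):
m = 21  # -> m = 21
if m >= 20:  # condition is True
    x = 9  # -> x = 9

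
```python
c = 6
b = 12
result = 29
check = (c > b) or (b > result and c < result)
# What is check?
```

Trace (tracking check):
c = 6  # -> c = 6
b = 12  # -> b = 12
result = 29  # -> result = 29
check = c > b or (b > result and c < result)  # -> check = False

Answer: False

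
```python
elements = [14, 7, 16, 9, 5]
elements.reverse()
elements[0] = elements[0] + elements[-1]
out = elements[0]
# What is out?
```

Answer: 19

Derivation:
Trace (tracking out):
elements = [14, 7, 16, 9, 5]  # -> elements = [14, 7, 16, 9, 5]
elements.reverse()  # -> elements = [5, 9, 16, 7, 14]
elements[0] = elements[0] + elements[-1]  # -> elements = [19, 9, 16, 7, 14]
out = elements[0]  # -> out = 19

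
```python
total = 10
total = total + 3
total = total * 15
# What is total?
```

Trace (tracking total):
total = 10  # -> total = 10
total = total + 3  # -> total = 13
total = total * 15  # -> total = 195

Answer: 195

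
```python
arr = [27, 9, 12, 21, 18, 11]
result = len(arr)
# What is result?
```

Trace (tracking result):
arr = [27, 9, 12, 21, 18, 11]  # -> arr = [27, 9, 12, 21, 18, 11]
result = len(arr)  # -> result = 6

Answer: 6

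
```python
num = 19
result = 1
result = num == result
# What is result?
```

Trace (tracking result):
num = 19  # -> num = 19
result = 1  # -> result = 1
result = num == result  # -> result = False

Answer: False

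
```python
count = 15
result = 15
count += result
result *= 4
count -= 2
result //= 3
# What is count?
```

Trace (tracking count):
count = 15  # -> count = 15
result = 15  # -> result = 15
count += result  # -> count = 30
result *= 4  # -> result = 60
count -= 2  # -> count = 28
result //= 3  # -> result = 20

Answer: 28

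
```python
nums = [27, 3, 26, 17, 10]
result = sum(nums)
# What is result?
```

Answer: 83

Derivation:
Trace (tracking result):
nums = [27, 3, 26, 17, 10]  # -> nums = [27, 3, 26, 17, 10]
result = sum(nums)  # -> result = 83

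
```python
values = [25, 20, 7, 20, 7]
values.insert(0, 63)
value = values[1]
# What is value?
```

Answer: 25

Derivation:
Trace (tracking value):
values = [25, 20, 7, 20, 7]  # -> values = [25, 20, 7, 20, 7]
values.insert(0, 63)  # -> values = [63, 25, 20, 7, 20, 7]
value = values[1]  # -> value = 25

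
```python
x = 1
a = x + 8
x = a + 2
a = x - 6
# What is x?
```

Trace (tracking x):
x = 1  # -> x = 1
a = x + 8  # -> a = 9
x = a + 2  # -> x = 11
a = x - 6  # -> a = 5

Answer: 11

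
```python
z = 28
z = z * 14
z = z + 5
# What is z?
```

Answer: 397

Derivation:
Trace (tracking z):
z = 28  # -> z = 28
z = z * 14  # -> z = 392
z = z + 5  # -> z = 397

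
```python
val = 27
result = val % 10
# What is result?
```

Answer: 7

Derivation:
Trace (tracking result):
val = 27  # -> val = 27
result = val % 10  # -> result = 7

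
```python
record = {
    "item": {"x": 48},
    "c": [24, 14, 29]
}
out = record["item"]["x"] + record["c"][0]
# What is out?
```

Trace (tracking out):
record = {'item': {'x': 48}, 'c': [24, 14, 29]}  # -> record = {'item': {'x': 48}, 'c': [24, 14, 29]}
out = record['item']['x'] + record['c'][0]  # -> out = 72

Answer: 72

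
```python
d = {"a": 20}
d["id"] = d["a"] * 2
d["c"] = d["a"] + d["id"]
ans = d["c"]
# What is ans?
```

Trace (tracking ans):
d = {'a': 20}  # -> d = {'a': 20}
d['id'] = d['a'] * 2  # -> d = {'a': 20, 'id': 40}
d['c'] = d['a'] + d['id']  # -> d = {'a': 20, 'id': 40, 'c': 60}
ans = d['c']  # -> ans = 60

Answer: 60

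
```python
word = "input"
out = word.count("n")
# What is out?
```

Trace (tracking out):
word = 'input'  # -> word = 'input'
out = word.count('n')  # -> out = 1

Answer: 1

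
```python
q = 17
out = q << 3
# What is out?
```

Trace (tracking out):
q = 17  # -> q = 17
out = q << 3  # -> out = 136

Answer: 136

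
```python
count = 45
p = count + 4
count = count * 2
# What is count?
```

Answer: 90

Derivation:
Trace (tracking count):
count = 45  # -> count = 45
p = count + 4  # -> p = 49
count = count * 2  # -> count = 90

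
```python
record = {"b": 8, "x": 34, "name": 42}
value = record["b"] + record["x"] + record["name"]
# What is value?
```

Answer: 84

Derivation:
Trace (tracking value):
record = {'b': 8, 'x': 34, 'name': 42}  # -> record = {'b': 8, 'x': 34, 'name': 42}
value = record['b'] + record['x'] + record['name']  # -> value = 84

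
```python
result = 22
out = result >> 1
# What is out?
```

Answer: 11

Derivation:
Trace (tracking out):
result = 22  # -> result = 22
out = result >> 1  # -> out = 11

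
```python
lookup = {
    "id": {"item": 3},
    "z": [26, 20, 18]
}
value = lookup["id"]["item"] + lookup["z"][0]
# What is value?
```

Trace (tracking value):
lookup = {'id': {'item': 3}, 'z': [26, 20, 18]}  # -> lookup = {'id': {'item': 3}, 'z': [26, 20, 18]}
value = lookup['id']['item'] + lookup['z'][0]  # -> value = 29

Answer: 29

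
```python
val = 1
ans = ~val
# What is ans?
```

Trace (tracking ans):
val = 1  # -> val = 1
ans = ~val  # -> ans = -2

Answer: -2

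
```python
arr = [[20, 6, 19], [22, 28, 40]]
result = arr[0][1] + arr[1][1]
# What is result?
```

Trace (tracking result):
arr = [[20, 6, 19], [22, 28, 40]]  # -> arr = [[20, 6, 19], [22, 28, 40]]
result = arr[0][1] + arr[1][1]  # -> result = 34

Answer: 34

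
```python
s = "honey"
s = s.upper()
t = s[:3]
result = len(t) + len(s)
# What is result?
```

Trace (tracking result):
s = 'honey'  # -> s = 'honey'
s = s.upper()  # -> s = 'HONEY'
t = s[:3]  # -> t = 'HON'
result = len(t) + len(s)  # -> result = 8

Answer: 8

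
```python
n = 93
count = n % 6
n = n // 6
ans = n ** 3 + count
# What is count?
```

Trace (tracking count):
n = 93  # -> n = 93
count = n % 6  # -> count = 3
n = n // 6  # -> n = 15
ans = n ** 3 + count  # -> ans = 3378

Answer: 3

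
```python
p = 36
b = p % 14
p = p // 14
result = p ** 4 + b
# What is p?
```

Trace (tracking p):
p = 36  # -> p = 36
b = p % 14  # -> b = 8
p = p // 14  # -> p = 2
result = p ** 4 + b  # -> result = 24

Answer: 2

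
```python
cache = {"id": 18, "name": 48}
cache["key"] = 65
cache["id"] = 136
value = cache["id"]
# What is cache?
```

Trace (tracking cache):
cache = {'id': 18, 'name': 48}  # -> cache = {'id': 18, 'name': 48}
cache['key'] = 65  # -> cache = {'id': 18, 'name': 48, 'key': 65}
cache['id'] = 136  # -> cache = {'id': 136, 'name': 48, 'key': 65}
value = cache['id']  # -> value = 136

Answer: {'id': 136, 'name': 48, 'key': 65}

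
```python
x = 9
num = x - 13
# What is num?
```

Answer: -4

Derivation:
Trace (tracking num):
x = 9  # -> x = 9
num = x - 13  # -> num = -4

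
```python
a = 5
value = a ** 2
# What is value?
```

Answer: 25

Derivation:
Trace (tracking value):
a = 5  # -> a = 5
value = a ** 2  # -> value = 25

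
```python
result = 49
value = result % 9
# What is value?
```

Trace (tracking value):
result = 49  # -> result = 49
value = result % 9  # -> value = 4

Answer: 4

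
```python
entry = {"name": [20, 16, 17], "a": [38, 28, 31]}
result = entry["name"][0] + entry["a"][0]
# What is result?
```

Trace (tracking result):
entry = {'name': [20, 16, 17], 'a': [38, 28, 31]}  # -> entry = {'name': [20, 16, 17], 'a': [38, 28, 31]}
result = entry['name'][0] + entry['a'][0]  # -> result = 58

Answer: 58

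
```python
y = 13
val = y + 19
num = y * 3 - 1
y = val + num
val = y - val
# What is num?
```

Answer: 38

Derivation:
Trace (tracking num):
y = 13  # -> y = 13
val = y + 19  # -> val = 32
num = y * 3 - 1  # -> num = 38
y = val + num  # -> y = 70
val = y - val  # -> val = 38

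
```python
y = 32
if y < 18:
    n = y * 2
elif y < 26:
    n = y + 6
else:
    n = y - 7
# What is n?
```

Trace (tracking n):
y = 32  # -> y = 32
if y < 18:  # condition is False
elif y < 26:  # condition is False
else:
    n = y - 7  # -> n = 25

Answer: 25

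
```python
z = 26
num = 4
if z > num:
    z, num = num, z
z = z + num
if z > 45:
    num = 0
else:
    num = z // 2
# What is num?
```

Answer: 15

Derivation:
Trace (tracking num):
z = 26  # -> z = 26
num = 4  # -> num = 4
if z > num:  # condition is True
    z, num = (num, z)  # -> z = 4, num = 26
z = z + num  # -> z = 30
if z > 45:  # condition is False
else:
    num = z // 2  # -> num = 15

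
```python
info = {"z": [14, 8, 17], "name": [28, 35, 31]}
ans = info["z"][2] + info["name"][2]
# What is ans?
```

Trace (tracking ans):
info = {'z': [14, 8, 17], 'name': [28, 35, 31]}  # -> info = {'z': [14, 8, 17], 'name': [28, 35, 31]}
ans = info['z'][2] + info['name'][2]  # -> ans = 48

Answer: 48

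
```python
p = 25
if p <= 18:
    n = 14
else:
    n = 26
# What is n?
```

Trace (tracking n):
p = 25  # -> p = 25
if p <= 18:  # condition is False
else:
    n = 26  # -> n = 26

Answer: 26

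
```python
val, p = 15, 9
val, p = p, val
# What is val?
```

Answer: 9

Derivation:
Trace (tracking val):
val, p = (15, 9)  # -> val = 15, p = 9
val, p = (p, val)  # -> val = 9, p = 15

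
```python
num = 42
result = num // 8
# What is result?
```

Trace (tracking result):
num = 42  # -> num = 42
result = num // 8  # -> result = 5

Answer: 5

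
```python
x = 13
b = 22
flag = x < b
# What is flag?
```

Answer: True

Derivation:
Trace (tracking flag):
x = 13  # -> x = 13
b = 22  # -> b = 22
flag = x < b  # -> flag = True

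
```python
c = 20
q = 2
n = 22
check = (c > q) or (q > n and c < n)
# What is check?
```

Answer: True

Derivation:
Trace (tracking check):
c = 20  # -> c = 20
q = 2  # -> q = 2
n = 22  # -> n = 22
check = c > q or (q > n and c < n)  # -> check = True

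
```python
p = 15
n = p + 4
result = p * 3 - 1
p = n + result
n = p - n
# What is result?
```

Trace (tracking result):
p = 15  # -> p = 15
n = p + 4  # -> n = 19
result = p * 3 - 1  # -> result = 44
p = n + result  # -> p = 63
n = p - n  # -> n = 44

Answer: 44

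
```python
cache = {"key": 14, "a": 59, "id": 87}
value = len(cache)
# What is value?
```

Trace (tracking value):
cache = {'key': 14, 'a': 59, 'id': 87}  # -> cache = {'key': 14, 'a': 59, 'id': 87}
value = len(cache)  # -> value = 3

Answer: 3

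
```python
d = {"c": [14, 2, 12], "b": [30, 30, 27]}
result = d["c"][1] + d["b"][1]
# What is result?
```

Trace (tracking result):
d = {'c': [14, 2, 12], 'b': [30, 30, 27]}  # -> d = {'c': [14, 2, 12], 'b': [30, 30, 27]}
result = d['c'][1] + d['b'][1]  # -> result = 32

Answer: 32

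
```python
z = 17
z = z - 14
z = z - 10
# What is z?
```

Trace (tracking z):
z = 17  # -> z = 17
z = z - 14  # -> z = 3
z = z - 10  # -> z = -7

Answer: -7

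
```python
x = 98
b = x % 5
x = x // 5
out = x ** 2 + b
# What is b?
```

Trace (tracking b):
x = 98  # -> x = 98
b = x % 5  # -> b = 3
x = x // 5  # -> x = 19
out = x ** 2 + b  # -> out = 364

Answer: 3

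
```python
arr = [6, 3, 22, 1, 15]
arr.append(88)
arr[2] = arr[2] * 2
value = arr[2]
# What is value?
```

Answer: 44

Derivation:
Trace (tracking value):
arr = [6, 3, 22, 1, 15]  # -> arr = [6, 3, 22, 1, 15]
arr.append(88)  # -> arr = [6, 3, 22, 1, 15, 88]
arr[2] = arr[2] * 2  # -> arr = [6, 3, 44, 1, 15, 88]
value = arr[2]  # -> value = 44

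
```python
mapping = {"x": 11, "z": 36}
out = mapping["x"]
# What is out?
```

Trace (tracking out):
mapping = {'x': 11, 'z': 36}  # -> mapping = {'x': 11, 'z': 36}
out = mapping['x']  # -> out = 11

Answer: 11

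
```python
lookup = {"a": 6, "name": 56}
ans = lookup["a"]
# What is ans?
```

Trace (tracking ans):
lookup = {'a': 6, 'name': 56}  # -> lookup = {'a': 6, 'name': 56}
ans = lookup['a']  # -> ans = 6

Answer: 6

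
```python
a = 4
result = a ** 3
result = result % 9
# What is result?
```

Trace (tracking result):
a = 4  # -> a = 4
result = a ** 3  # -> result = 64
result = result % 9  # -> result = 1

Answer: 1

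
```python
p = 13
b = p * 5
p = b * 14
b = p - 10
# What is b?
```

Trace (tracking b):
p = 13  # -> p = 13
b = p * 5  # -> b = 65
p = b * 14  # -> p = 910
b = p - 10  # -> b = 900

Answer: 900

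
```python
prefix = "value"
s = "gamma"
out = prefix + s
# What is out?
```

Answer: 'valuegamma'

Derivation:
Trace (tracking out):
prefix = 'value'  # -> prefix = 'value'
s = 'gamma'  # -> s = 'gamma'
out = prefix + s  # -> out = 'valuegamma'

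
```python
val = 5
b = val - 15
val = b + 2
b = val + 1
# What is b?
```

Answer: -7

Derivation:
Trace (tracking b):
val = 5  # -> val = 5
b = val - 15  # -> b = -10
val = b + 2  # -> val = -8
b = val + 1  # -> b = -7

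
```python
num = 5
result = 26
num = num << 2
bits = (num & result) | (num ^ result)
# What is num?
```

Trace (tracking num):
num = 5  # -> num = 5
result = 26  # -> result = 26
num = num << 2  # -> num = 20
bits = num & result | num ^ result  # -> bits = 30

Answer: 20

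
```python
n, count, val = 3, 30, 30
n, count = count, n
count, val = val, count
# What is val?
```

Answer: 3

Derivation:
Trace (tracking val):
n, count, val = (3, 30, 30)  # -> n = 3, count = 30, val = 30
n, count = (count, n)  # -> n = 30, count = 3
count, val = (val, count)  # -> count = 30, val = 3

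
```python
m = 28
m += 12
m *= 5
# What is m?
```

Answer: 200

Derivation:
Trace (tracking m):
m = 28  # -> m = 28
m += 12  # -> m = 40
m *= 5  # -> m = 200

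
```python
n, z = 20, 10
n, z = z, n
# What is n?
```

Trace (tracking n):
n, z = (20, 10)  # -> n = 20, z = 10
n, z = (z, n)  # -> n = 10, z = 20

Answer: 10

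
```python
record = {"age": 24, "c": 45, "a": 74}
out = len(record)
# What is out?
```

Trace (tracking out):
record = {'age': 24, 'c': 45, 'a': 74}  # -> record = {'age': 24, 'c': 45, 'a': 74}
out = len(record)  # -> out = 3

Answer: 3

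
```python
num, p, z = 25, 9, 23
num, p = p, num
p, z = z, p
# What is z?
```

Answer: 25

Derivation:
Trace (tracking z):
num, p, z = (25, 9, 23)  # -> num = 25, p = 9, z = 23
num, p = (p, num)  # -> num = 9, p = 25
p, z = (z, p)  # -> p = 23, z = 25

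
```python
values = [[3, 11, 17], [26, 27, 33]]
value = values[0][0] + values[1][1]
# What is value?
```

Answer: 30

Derivation:
Trace (tracking value):
values = [[3, 11, 17], [26, 27, 33]]  # -> values = [[3, 11, 17], [26, 27, 33]]
value = values[0][0] + values[1][1]  # -> value = 30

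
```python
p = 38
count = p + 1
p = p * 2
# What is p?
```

Trace (tracking p):
p = 38  # -> p = 38
count = p + 1  # -> count = 39
p = p * 2  # -> p = 76

Answer: 76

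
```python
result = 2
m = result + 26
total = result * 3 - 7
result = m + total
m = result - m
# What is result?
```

Trace (tracking result):
result = 2  # -> result = 2
m = result + 26  # -> m = 28
total = result * 3 - 7  # -> total = -1
result = m + total  # -> result = 27
m = result - m  # -> m = -1

Answer: 27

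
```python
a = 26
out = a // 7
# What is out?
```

Answer: 3

Derivation:
Trace (tracking out):
a = 26  # -> a = 26
out = a // 7  # -> out = 3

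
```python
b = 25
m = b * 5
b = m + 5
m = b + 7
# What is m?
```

Answer: 137

Derivation:
Trace (tracking m):
b = 25  # -> b = 25
m = b * 5  # -> m = 125
b = m + 5  # -> b = 130
m = b + 7  # -> m = 137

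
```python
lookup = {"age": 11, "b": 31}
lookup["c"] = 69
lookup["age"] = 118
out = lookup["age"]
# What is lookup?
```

Answer: {'age': 118, 'b': 31, 'c': 69}

Derivation:
Trace (tracking lookup):
lookup = {'age': 11, 'b': 31}  # -> lookup = {'age': 11, 'b': 31}
lookup['c'] = 69  # -> lookup = {'age': 11, 'b': 31, 'c': 69}
lookup['age'] = 118  # -> lookup = {'age': 118, 'b': 31, 'c': 69}
out = lookup['age']  # -> out = 118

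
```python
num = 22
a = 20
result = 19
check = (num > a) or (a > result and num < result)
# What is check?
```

Trace (tracking check):
num = 22  # -> num = 22
a = 20  # -> a = 20
result = 19  # -> result = 19
check = num > a or (a > result and num < result)  # -> check = True

Answer: True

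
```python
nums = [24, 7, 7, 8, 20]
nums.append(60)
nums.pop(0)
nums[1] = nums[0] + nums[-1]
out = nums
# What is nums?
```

Trace (tracking nums):
nums = [24, 7, 7, 8, 20]  # -> nums = [24, 7, 7, 8, 20]
nums.append(60)  # -> nums = [24, 7, 7, 8, 20, 60]
nums.pop(0)  # -> nums = [7, 7, 8, 20, 60]
nums[1] = nums[0] + nums[-1]  # -> nums = [7, 67, 8, 20, 60]
out = nums  # -> out = [7, 67, 8, 20, 60]

Answer: [7, 67, 8, 20, 60]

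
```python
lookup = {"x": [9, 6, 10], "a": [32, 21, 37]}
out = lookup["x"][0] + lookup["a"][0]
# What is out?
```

Answer: 41

Derivation:
Trace (tracking out):
lookup = {'x': [9, 6, 10], 'a': [32, 21, 37]}  # -> lookup = {'x': [9, 6, 10], 'a': [32, 21, 37]}
out = lookup['x'][0] + lookup['a'][0]  # -> out = 41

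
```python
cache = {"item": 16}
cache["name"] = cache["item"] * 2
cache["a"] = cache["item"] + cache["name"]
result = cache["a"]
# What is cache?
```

Answer: {'item': 16, 'name': 32, 'a': 48}

Derivation:
Trace (tracking cache):
cache = {'item': 16}  # -> cache = {'item': 16}
cache['name'] = cache['item'] * 2  # -> cache = {'item': 16, 'name': 32}
cache['a'] = cache['item'] + cache['name']  # -> cache = {'item': 16, 'name': 32, 'a': 48}
result = cache['a']  # -> result = 48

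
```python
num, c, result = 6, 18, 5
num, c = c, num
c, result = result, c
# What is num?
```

Answer: 18

Derivation:
Trace (tracking num):
num, c, result = (6, 18, 5)  # -> num = 6, c = 18, result = 5
num, c = (c, num)  # -> num = 18, c = 6
c, result = (result, c)  # -> c = 5, result = 6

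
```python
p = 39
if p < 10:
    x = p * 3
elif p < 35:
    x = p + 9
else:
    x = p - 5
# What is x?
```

Trace (tracking x):
p = 39  # -> p = 39
if p < 10:  # condition is False
elif p < 35:  # condition is False
else:
    x = p - 5  # -> x = 34

Answer: 34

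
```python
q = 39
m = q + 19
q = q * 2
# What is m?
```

Trace (tracking m):
q = 39  # -> q = 39
m = q + 19  # -> m = 58
q = q * 2  # -> q = 78

Answer: 58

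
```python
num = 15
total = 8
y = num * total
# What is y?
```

Answer: 120

Derivation:
Trace (tracking y):
num = 15  # -> num = 15
total = 8  # -> total = 8
y = num * total  # -> y = 120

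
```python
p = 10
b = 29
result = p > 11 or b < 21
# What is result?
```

Trace (tracking result):
p = 10  # -> p = 10
b = 29  # -> b = 29
result = p > 11 or b < 21  # -> result = False

Answer: False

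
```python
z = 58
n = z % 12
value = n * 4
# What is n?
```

Trace (tracking n):
z = 58  # -> z = 58
n = z % 12  # -> n = 10
value = n * 4  # -> value = 40

Answer: 10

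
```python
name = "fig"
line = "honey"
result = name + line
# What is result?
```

Answer: 'fighoney'

Derivation:
Trace (tracking result):
name = 'fig'  # -> name = 'fig'
line = 'honey'  # -> line = 'honey'
result = name + line  # -> result = 'fighoney'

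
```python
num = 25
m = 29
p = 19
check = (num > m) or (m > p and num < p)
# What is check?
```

Answer: False

Derivation:
Trace (tracking check):
num = 25  # -> num = 25
m = 29  # -> m = 29
p = 19  # -> p = 19
check = num > m or (m > p and num < p)  # -> check = False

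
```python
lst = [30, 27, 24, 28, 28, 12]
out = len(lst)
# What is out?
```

Trace (tracking out):
lst = [30, 27, 24, 28, 28, 12]  # -> lst = [30, 27, 24, 28, 28, 12]
out = len(lst)  # -> out = 6

Answer: 6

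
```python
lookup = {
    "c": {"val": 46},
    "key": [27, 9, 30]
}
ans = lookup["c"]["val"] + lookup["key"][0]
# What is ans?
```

Trace (tracking ans):
lookup = {'c': {'val': 46}, 'key': [27, 9, 30]}  # -> lookup = {'c': {'val': 46}, 'key': [27, 9, 30]}
ans = lookup['c']['val'] + lookup['key'][0]  # -> ans = 73

Answer: 73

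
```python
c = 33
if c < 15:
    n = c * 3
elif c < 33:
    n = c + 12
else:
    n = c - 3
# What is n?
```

Trace (tracking n):
c = 33  # -> c = 33
if c < 15:  # condition is False
elif c < 33:  # condition is False
else:
    n = c - 3  # -> n = 30

Answer: 30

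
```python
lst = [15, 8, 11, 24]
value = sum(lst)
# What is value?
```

Trace (tracking value):
lst = [15, 8, 11, 24]  # -> lst = [15, 8, 11, 24]
value = sum(lst)  # -> value = 58

Answer: 58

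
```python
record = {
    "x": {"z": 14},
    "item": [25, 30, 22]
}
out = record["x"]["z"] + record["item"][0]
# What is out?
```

Answer: 39

Derivation:
Trace (tracking out):
record = {'x': {'z': 14}, 'item': [25, 30, 22]}  # -> record = {'x': {'z': 14}, 'item': [25, 30, 22]}
out = record['x']['z'] + record['item'][0]  # -> out = 39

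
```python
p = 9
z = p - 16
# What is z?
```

Answer: -7

Derivation:
Trace (tracking z):
p = 9  # -> p = 9
z = p - 16  # -> z = -7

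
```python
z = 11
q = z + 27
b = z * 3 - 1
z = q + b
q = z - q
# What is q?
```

Trace (tracking q):
z = 11  # -> z = 11
q = z + 27  # -> q = 38
b = z * 3 - 1  # -> b = 32
z = q + b  # -> z = 70
q = z - q  # -> q = 32

Answer: 32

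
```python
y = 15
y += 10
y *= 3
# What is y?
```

Trace (tracking y):
y = 15  # -> y = 15
y += 10  # -> y = 25
y *= 3  # -> y = 75

Answer: 75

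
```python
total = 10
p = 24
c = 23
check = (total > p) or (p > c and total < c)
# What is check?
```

Answer: True

Derivation:
Trace (tracking check):
total = 10  # -> total = 10
p = 24  # -> p = 24
c = 23  # -> c = 23
check = total > p or (p > c and total < c)  # -> check = True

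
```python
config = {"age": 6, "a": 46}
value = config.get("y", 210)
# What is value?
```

Trace (tracking value):
config = {'age': 6, 'a': 46}  # -> config = {'age': 6, 'a': 46}
value = config.get('y', 210)  # -> value = 210

Answer: 210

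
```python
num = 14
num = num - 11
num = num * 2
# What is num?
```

Trace (tracking num):
num = 14  # -> num = 14
num = num - 11  # -> num = 3
num = num * 2  # -> num = 6

Answer: 6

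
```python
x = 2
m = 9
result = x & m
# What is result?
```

Trace (tracking result):
x = 2  # -> x = 2
m = 9  # -> m = 9
result = x & m  # -> result = 0

Answer: 0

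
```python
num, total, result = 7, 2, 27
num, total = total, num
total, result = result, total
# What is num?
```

Trace (tracking num):
num, total, result = (7, 2, 27)  # -> num = 7, total = 2, result = 27
num, total = (total, num)  # -> num = 2, total = 7
total, result = (result, total)  # -> total = 27, result = 7

Answer: 2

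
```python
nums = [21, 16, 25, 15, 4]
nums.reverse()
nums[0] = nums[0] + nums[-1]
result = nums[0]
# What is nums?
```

Answer: [25, 15, 25, 16, 21]

Derivation:
Trace (tracking nums):
nums = [21, 16, 25, 15, 4]  # -> nums = [21, 16, 25, 15, 4]
nums.reverse()  # -> nums = [4, 15, 25, 16, 21]
nums[0] = nums[0] + nums[-1]  # -> nums = [25, 15, 25, 16, 21]
result = nums[0]  # -> result = 25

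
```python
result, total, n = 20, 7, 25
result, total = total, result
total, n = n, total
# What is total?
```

Answer: 25

Derivation:
Trace (tracking total):
result, total, n = (20, 7, 25)  # -> result = 20, total = 7, n = 25
result, total = (total, result)  # -> result = 7, total = 20
total, n = (n, total)  # -> total = 25, n = 20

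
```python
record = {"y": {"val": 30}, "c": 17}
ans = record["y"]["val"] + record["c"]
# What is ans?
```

Trace (tracking ans):
record = {'y': {'val': 30}, 'c': 17}  # -> record = {'y': {'val': 30}, 'c': 17}
ans = record['y']['val'] + record['c']  # -> ans = 47

Answer: 47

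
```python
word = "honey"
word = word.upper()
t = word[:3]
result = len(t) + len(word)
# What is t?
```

Answer: 'HON'

Derivation:
Trace (tracking t):
word = 'honey'  # -> word = 'honey'
word = word.upper()  # -> word = 'HONEY'
t = word[:3]  # -> t = 'HON'
result = len(t) + len(word)  # -> result = 8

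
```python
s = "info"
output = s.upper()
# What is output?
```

Trace (tracking output):
s = 'info'  # -> s = 'info'
output = s.upper()  # -> output = 'INFO'

Answer: 'INFO'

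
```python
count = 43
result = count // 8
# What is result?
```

Answer: 5

Derivation:
Trace (tracking result):
count = 43  # -> count = 43
result = count // 8  # -> result = 5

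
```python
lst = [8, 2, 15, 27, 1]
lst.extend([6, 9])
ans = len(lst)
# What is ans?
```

Answer: 7

Derivation:
Trace (tracking ans):
lst = [8, 2, 15, 27, 1]  # -> lst = [8, 2, 15, 27, 1]
lst.extend([6, 9])  # -> lst = [8, 2, 15, 27, 1, 6, 9]
ans = len(lst)  # -> ans = 7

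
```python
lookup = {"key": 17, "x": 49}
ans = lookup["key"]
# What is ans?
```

Answer: 17

Derivation:
Trace (tracking ans):
lookup = {'key': 17, 'x': 49}  # -> lookup = {'key': 17, 'x': 49}
ans = lookup['key']  # -> ans = 17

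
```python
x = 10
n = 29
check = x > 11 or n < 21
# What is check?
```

Trace (tracking check):
x = 10  # -> x = 10
n = 29  # -> n = 29
check = x > 11 or n < 21  # -> check = False

Answer: False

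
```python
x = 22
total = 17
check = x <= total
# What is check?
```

Trace (tracking check):
x = 22  # -> x = 22
total = 17  # -> total = 17
check = x <= total  # -> check = False

Answer: False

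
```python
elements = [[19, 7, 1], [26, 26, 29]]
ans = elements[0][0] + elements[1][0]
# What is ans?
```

Trace (tracking ans):
elements = [[19, 7, 1], [26, 26, 29]]  # -> elements = [[19, 7, 1], [26, 26, 29]]
ans = elements[0][0] + elements[1][0]  # -> ans = 45

Answer: 45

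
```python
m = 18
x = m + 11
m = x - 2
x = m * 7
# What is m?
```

Trace (tracking m):
m = 18  # -> m = 18
x = m + 11  # -> x = 29
m = x - 2  # -> m = 27
x = m * 7  # -> x = 189

Answer: 27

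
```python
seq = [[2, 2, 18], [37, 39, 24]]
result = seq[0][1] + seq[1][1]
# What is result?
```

Answer: 41

Derivation:
Trace (tracking result):
seq = [[2, 2, 18], [37, 39, 24]]  # -> seq = [[2, 2, 18], [37, 39, 24]]
result = seq[0][1] + seq[1][1]  # -> result = 41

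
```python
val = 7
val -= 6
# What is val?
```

Answer: 1

Derivation:
Trace (tracking val):
val = 7  # -> val = 7
val -= 6  # -> val = 1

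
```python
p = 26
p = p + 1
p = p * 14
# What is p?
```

Trace (tracking p):
p = 26  # -> p = 26
p = p + 1  # -> p = 27
p = p * 14  # -> p = 378

Answer: 378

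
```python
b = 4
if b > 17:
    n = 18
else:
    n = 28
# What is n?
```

Answer: 28

Derivation:
Trace (tracking n):
b = 4  # -> b = 4
if b > 17:  # condition is False
else:
    n = 28  # -> n = 28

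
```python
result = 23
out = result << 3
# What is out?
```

Trace (tracking out):
result = 23  # -> result = 23
out = result << 3  # -> out = 184

Answer: 184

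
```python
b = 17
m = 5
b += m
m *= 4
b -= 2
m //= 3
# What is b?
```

Trace (tracking b):
b = 17  # -> b = 17
m = 5  # -> m = 5
b += m  # -> b = 22
m *= 4  # -> m = 20
b -= 2  # -> b = 20
m //= 3  # -> m = 6

Answer: 20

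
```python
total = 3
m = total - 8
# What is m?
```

Trace (tracking m):
total = 3  # -> total = 3
m = total - 8  # -> m = -5

Answer: -5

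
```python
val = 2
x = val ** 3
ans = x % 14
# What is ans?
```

Trace (tracking ans):
val = 2  # -> val = 2
x = val ** 3  # -> x = 8
ans = x % 14  # -> ans = 8

Answer: 8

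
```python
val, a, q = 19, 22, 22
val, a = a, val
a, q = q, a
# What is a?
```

Trace (tracking a):
val, a, q = (19, 22, 22)  # -> val = 19, a = 22, q = 22
val, a = (a, val)  # -> val = 22, a = 19
a, q = (q, a)  # -> a = 22, q = 19

Answer: 22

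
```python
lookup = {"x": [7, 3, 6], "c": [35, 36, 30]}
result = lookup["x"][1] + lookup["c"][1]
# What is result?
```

Trace (tracking result):
lookup = {'x': [7, 3, 6], 'c': [35, 36, 30]}  # -> lookup = {'x': [7, 3, 6], 'c': [35, 36, 30]}
result = lookup['x'][1] + lookup['c'][1]  # -> result = 39

Answer: 39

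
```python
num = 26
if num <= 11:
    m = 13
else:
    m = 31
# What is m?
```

Trace (tracking m):
num = 26  # -> num = 26
if num <= 11:  # condition is False
else:
    m = 31  # -> m = 31

Answer: 31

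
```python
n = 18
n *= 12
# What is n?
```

Trace (tracking n):
n = 18  # -> n = 18
n *= 12  # -> n = 216

Answer: 216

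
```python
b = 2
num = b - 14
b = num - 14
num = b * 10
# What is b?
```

Answer: -26

Derivation:
Trace (tracking b):
b = 2  # -> b = 2
num = b - 14  # -> num = -12
b = num - 14  # -> b = -26
num = b * 10  # -> num = -260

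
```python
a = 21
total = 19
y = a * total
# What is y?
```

Trace (tracking y):
a = 21  # -> a = 21
total = 19  # -> total = 19
y = a * total  # -> y = 399

Answer: 399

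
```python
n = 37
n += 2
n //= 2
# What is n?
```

Answer: 19

Derivation:
Trace (tracking n):
n = 37  # -> n = 37
n += 2  # -> n = 39
n //= 2  # -> n = 19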